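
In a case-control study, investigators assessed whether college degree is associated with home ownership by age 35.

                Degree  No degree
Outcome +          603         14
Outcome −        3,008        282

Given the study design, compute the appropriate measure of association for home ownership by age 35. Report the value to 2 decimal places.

4.04

Reading the table with exposure as columns: a = 603 (Degree, case), b = 3008 (Degree, non-case), c = 14 (No degree, case), d = 282.
This is a case-control study: participants were sampled on outcome status, so risks in the source population cannot be estimated directly — relative risk is not valid here. The odds ratio is the appropriate measure.
OR = (a·d)/(b·c) = (603 × 282) / (3008 × 14) = 170046 / 42112 = 4.03795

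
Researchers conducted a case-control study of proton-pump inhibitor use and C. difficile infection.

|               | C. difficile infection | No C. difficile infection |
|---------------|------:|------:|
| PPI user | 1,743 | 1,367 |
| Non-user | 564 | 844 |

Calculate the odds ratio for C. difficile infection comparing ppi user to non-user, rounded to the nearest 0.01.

Cells: a = 1743, b = 1367, c = 564, d = 844.
OR = (a·d)/(b·c) = (1743 × 844) / (1367 × 564) = 1471092 / 770988 = 1.90806
The odds of C. difficile infection are about 1.91 times as high in the ppi user group.

1.91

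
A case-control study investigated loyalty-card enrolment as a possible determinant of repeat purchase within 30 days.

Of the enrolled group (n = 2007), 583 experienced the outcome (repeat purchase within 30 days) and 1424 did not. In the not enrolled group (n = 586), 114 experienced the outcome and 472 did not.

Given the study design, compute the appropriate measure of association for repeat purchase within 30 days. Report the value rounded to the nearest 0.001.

From the description: a = 583, b = 1424, c = 114, d = 472.
This is a case-control study: participants were sampled on outcome status, so risks in the source population cannot be estimated directly — relative risk is not valid here. The odds ratio is the appropriate measure.
OR = (a·d)/(b·c) = (583 × 472) / (1424 × 114) = 275176 / 162336 = 1.69510

1.695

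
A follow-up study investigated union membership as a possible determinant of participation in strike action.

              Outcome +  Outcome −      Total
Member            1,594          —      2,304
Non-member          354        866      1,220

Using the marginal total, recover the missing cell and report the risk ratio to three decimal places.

The missing cell is in the exposed row: 2304 − 1594 = 710.
So a = 1594, b = 710, c = 354, d = 866.
RR = [a/(a+b)] / [c/(c+d)] = (1594/2304) / (354/1220) = 0.69184/0.29016 = 2.38431

2.384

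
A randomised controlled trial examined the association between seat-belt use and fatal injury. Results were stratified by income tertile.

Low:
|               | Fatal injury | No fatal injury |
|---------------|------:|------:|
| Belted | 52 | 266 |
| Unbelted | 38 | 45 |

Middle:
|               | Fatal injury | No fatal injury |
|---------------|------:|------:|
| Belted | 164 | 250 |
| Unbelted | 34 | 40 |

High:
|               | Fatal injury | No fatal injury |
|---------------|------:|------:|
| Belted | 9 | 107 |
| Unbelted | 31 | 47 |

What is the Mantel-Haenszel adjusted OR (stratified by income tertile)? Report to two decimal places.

0.36

OR_MH = Σ(aᵢdᵢ/nᵢ) / Σ(bᵢcᵢ/nᵢ), where nᵢ is the stratum total.
Stratum 1 (Low): n = 401; a·d/n = 52·45/401 = 5.8354; b·c/n = 266·38/401 = 25.2070
Stratum 2 (Middle): n = 488; a·d/n = 164·40/488 = 13.4426; b·c/n = 250·34/488 = 17.4180
Stratum 3 (High): n = 194; a·d/n = 9·47/194 = 2.1804; b·c/n = 107·31/194 = 17.0979
OR_MH = (5.8354 + 13.4426 + 2.1804) / (25.2070 + 17.4180 + 17.0979) = 21.4584 / 59.7230 = 0.35930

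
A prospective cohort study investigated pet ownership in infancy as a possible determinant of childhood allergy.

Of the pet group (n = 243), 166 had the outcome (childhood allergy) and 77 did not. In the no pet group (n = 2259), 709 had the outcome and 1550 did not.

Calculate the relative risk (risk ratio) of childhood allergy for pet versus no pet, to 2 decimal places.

2.18

From the description: a = 166, b = 77, c = 709, d = 1550.
Risk in exposed = 166/243 = 0.68313; risk in unexposed = 709/2259 = 0.31386.
RR = 0.68313 / 0.31386 = 2.17657
The risk among the exposed is 2.18 times that among the unexposed.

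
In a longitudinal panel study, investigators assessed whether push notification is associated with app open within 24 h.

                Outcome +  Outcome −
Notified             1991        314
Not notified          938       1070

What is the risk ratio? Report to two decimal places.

Cells: a = 1991, b = 314, c = 938, d = 1070.
Risk in exposed = 1991/2305 = 0.86377; risk in unexposed = 938/2008 = 0.46713.
RR = 0.86377 / 0.46713 = 1.84910
The risk among the exposed is 1.85 times that among the unexposed.

1.85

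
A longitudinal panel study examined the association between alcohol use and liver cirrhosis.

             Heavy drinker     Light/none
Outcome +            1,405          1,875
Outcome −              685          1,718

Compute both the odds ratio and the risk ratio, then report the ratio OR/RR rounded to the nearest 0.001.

1.459

Reading the table with exposure as columns: a = 1405 (Heavy drinker, case), b = 685 (Heavy drinker, non-case), c = 1875 (Light/none, case), d = 1718.
OR = (1405·1718)/(685·1875) = 2413790/1284375 = 1.87935
Risk in exposed = 1405/2090 = 0.67225; risk in unexposed = 1875/3593 = 0.52185; RR = 1.28821
OR/RR = 1.87935 / 1.28821 = 1.45889
The outcome is not rare, so the OR lies further from 1 than the RR.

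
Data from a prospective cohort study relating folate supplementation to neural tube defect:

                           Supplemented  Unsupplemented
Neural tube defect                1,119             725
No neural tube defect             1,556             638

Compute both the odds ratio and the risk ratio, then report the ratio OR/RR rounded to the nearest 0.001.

0.805

Reading the table with exposure as columns: a = 1119 (Supplemented, case), b = 1556 (Supplemented, non-case), c = 725 (Unsupplemented, case), d = 638.
OR = (1119·638)/(1556·725) = 713922/1128100 = 0.63285
Risk in exposed = 1119/2675 = 0.41832; risk in unexposed = 725/1363 = 0.53191; RR = 0.78644
OR/RR = 0.63285 / 0.78644 = 0.80471
The outcome is not rare, so the OR lies further from 1 than the RR.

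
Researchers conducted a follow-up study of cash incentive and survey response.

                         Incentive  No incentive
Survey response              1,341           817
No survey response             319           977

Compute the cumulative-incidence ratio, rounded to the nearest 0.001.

1.774

Reading the table with exposure as columns: a = 1341 (Incentive, case), b = 319 (Incentive, non-case), c = 817 (No incentive, case), d = 977.
Risk in exposed = 1341/1660 = 0.80783; risk in unexposed = 817/1794 = 0.45541.
RR = 0.80783 / 0.45541 = 1.77387
The risk among the exposed is 1.77 times that among the unexposed.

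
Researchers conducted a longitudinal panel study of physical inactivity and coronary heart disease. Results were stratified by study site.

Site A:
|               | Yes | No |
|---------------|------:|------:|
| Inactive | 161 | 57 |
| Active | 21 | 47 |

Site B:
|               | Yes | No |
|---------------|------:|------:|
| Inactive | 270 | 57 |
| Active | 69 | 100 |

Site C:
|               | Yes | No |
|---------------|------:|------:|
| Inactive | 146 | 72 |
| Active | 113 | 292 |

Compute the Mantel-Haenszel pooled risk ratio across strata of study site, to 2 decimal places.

2.23

RR_MH = Σ(aᵢ·n₀ᵢ/nᵢ) / Σ(cᵢ·n₁ᵢ/nᵢ), with n₁ᵢ = aᵢ+bᵢ (exposed), n₀ᵢ = cᵢ+dᵢ (unexposed), nᵢ = n₁ᵢ+n₀ᵢ.
Stratum 1 (Site A): n₁ = 218, n₀ = 68, n = 286; a·n₀/n = 161·68/286 = 38.2797; c·n₁/n = 21·218/286 = 16.0070
Stratum 2 (Site B): n₁ = 327, n₀ = 169, n = 496; a·n₀/n = 270·169/496 = 91.9960; c·n₁/n = 69·327/496 = 45.4899
Stratum 3 (Site C): n₁ = 218, n₀ = 405, n = 623; a·n₀/n = 146·405/623 = 94.9117; c·n₁/n = 113·218/623 = 39.5409
RR_MH = (38.2797 + 91.9960 + 94.9117) / (16.0070 + 45.4899 + 39.5409) = 225.1874 / 101.0378 = 2.22874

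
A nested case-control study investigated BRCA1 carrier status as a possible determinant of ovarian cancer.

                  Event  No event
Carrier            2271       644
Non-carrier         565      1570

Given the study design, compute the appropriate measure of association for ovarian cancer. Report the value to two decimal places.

Cells: a = 2271, b = 644, c = 565, d = 1570.
This is a nested case-control study: participants were sampled on outcome status, so risks in the source population cannot be estimated directly — relative risk is not valid here. The odds ratio is the appropriate measure.
OR = (a·d)/(b·c) = (2271 × 1570) / (644 × 565) = 3565470 / 363860 = 9.79902

9.80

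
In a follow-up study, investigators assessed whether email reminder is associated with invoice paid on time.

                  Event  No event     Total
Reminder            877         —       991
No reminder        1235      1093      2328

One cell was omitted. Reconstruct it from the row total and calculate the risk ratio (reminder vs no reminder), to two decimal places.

The missing cell is in the exposed row: 991 − 877 = 114.
So a = 877, b = 114, c = 1235, d = 1093.
RR = [a/(a+b)] / [c/(c+d)] = (877/991) / (1235/2328) = 0.88496/0.53050 = 1.66818

1.67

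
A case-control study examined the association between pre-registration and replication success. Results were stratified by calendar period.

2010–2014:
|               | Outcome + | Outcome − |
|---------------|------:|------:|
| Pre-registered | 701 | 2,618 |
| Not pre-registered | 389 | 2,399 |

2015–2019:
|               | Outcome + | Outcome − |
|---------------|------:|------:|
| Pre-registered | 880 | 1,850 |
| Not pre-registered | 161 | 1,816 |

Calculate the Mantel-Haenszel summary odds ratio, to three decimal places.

OR_MH = Σ(aᵢdᵢ/nᵢ) / Σ(bᵢcᵢ/nᵢ), where nᵢ is the stratum total.
Stratum 1 (2010–2014): n = 6107; a·d/n = 701·2399/6107 = 275.3724; b·c/n = 2618·389/6107 = 166.7598
Stratum 2 (2015–2019): n = 4707; a·d/n = 880·1816/4707 = 339.5114; b·c/n = 1850·161/4707 = 63.2781
OR_MH = (275.3724 + 339.5114) / (166.7598 + 63.2781) = 614.8837 / 230.0379 = 2.67297

2.673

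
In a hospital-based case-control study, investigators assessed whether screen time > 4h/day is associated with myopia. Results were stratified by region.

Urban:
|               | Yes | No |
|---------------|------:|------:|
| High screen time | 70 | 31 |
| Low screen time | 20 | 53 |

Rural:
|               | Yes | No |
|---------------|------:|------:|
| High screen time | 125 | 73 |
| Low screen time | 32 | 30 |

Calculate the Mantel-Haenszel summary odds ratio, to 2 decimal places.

OR_MH = Σ(aᵢdᵢ/nᵢ) / Σ(bᵢcᵢ/nᵢ), where nᵢ is the stratum total.
Stratum 1 (Urban): n = 174; a·d/n = 70·53/174 = 21.3218; b·c/n = 31·20/174 = 3.5632
Stratum 2 (Rural): n = 260; a·d/n = 125·30/260 = 14.4231; b·c/n = 73·32/260 = 8.9846
OR_MH = (21.3218 + 14.4231) / (3.5632 + 8.9846) = 35.7449 / 12.5478 = 2.84869

2.85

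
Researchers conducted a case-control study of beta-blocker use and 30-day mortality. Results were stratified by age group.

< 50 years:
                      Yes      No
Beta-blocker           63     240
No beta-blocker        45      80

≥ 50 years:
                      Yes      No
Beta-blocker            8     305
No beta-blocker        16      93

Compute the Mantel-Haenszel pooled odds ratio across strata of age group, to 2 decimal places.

0.37

OR_MH = Σ(aᵢdᵢ/nᵢ) / Σ(bᵢcᵢ/nᵢ), where nᵢ is the stratum total.
Stratum 1 (< 50 years): n = 428; a·d/n = 63·80/428 = 11.7757; b·c/n = 240·45/428 = 25.2336
Stratum 2 (≥ 50 years): n = 422; a·d/n = 8·93/422 = 1.7630; b·c/n = 305·16/422 = 11.5640
OR_MH = (11.7757 + 1.7630) / (25.2336 + 11.5640) = 13.5387 / 36.7976 = 0.36792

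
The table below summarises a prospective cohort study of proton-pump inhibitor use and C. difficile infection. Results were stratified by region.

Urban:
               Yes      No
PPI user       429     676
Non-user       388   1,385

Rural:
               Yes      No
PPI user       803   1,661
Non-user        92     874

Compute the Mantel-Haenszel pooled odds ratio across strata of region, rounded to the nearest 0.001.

3.029

OR_MH = Σ(aᵢdᵢ/nᵢ) / Σ(bᵢcᵢ/nᵢ), where nᵢ is the stratum total.
Stratum 1 (Urban): n = 2878; a·d/n = 429·1385/2878 = 206.4507; b·c/n = 676·388/2878 = 91.1355
Stratum 2 (Rural): n = 3430; a·d/n = 803·874/3430 = 204.6128; b·c/n = 1661·92/3430 = 44.5516
OR_MH = (206.4507 + 204.6128) / (91.1355 + 44.5516) = 411.0635 / 135.6871 = 3.02950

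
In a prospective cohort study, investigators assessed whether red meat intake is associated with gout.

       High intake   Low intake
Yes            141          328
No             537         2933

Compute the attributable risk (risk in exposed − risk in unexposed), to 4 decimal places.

Reading the table with exposure as columns: a = 141 (High intake, case), b = 537 (High intake, non-case), c = 328 (Low intake, case), d = 2933.
Risk in exposed = 141/678 = 0.207965; risk in unexposed = 328/3261 = 0.100583.
Risk difference = 0.207965 − 0.100583 = 0.107382

0.1074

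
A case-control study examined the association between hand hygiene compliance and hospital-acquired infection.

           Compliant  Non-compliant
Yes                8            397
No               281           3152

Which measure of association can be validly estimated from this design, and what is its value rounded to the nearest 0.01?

Reading the table with exposure as columns: a = 8 (Compliant, case), b = 281 (Compliant, non-case), c = 397 (Non-compliant, case), d = 3152.
This is a case-control study: participants were sampled on outcome status, so risks in the source population cannot be estimated directly — relative risk is not valid here. The odds ratio is the appropriate measure.
OR = (a·d)/(b·c) = (8 × 3152) / (281 × 397) = 25216 / 111557 = 0.22604

0.23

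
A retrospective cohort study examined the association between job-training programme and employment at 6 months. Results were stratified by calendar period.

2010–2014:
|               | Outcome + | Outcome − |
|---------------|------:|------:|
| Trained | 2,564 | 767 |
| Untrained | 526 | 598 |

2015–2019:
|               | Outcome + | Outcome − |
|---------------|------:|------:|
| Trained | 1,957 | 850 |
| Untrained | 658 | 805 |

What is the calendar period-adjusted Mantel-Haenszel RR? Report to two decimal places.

1.60

RR_MH = Σ(aᵢ·n₀ᵢ/nᵢ) / Σ(cᵢ·n₁ᵢ/nᵢ), with n₁ᵢ = aᵢ+bᵢ (exposed), n₀ᵢ = cᵢ+dᵢ (unexposed), nᵢ = n₁ᵢ+n₀ᵢ.
Stratum 1 (2010–2014): n₁ = 3331, n₀ = 1124, n = 4455; a·n₀/n = 2564·1124/4455 = 646.8992; c·n₁/n = 526·3331/4455 = 393.2898
Stratum 2 (2015–2019): n₁ = 2807, n₀ = 1463, n = 4270; a·n₀/n = 1957·1463/4270 = 670.5131; c·n₁/n = 658·2807/4270 = 432.5541
RR_MH = (646.8992 + 670.5131) / (393.2898 + 432.5541) = 1317.4123 / 825.8439 = 1.59523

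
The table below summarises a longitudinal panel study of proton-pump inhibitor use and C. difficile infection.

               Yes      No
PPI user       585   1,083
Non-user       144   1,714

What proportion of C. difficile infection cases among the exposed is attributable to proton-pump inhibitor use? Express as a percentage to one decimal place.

77.9

Cells: a = 585, b = 1083, c = 144, d = 1714.
Risk in exposed = 585/1668 = 0.35072; risk in unexposed = 144/1858 = 0.07750.
RR = 0.35072/0.07750 = 4.52525
AR% = (RR − 1)/RR × 100 = (4.52525 − 1)/4.52525 × 100 = 77.9018%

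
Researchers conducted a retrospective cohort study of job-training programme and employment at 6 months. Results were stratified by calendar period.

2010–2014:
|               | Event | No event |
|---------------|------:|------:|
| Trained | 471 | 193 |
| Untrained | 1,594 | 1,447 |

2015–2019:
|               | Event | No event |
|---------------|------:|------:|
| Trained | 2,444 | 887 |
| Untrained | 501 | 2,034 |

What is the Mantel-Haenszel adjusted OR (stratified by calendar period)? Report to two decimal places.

6.50

OR_MH = Σ(aᵢdᵢ/nᵢ) / Σ(bᵢcᵢ/nᵢ), where nᵢ is the stratum total.
Stratum 1 (2010–2014): n = 3705; a·d/n = 471·1447/3705 = 183.9506; b·c/n = 193·1594/3705 = 83.0343
Stratum 2 (2015–2019): n = 5866; a·d/n = 2444·2034/5866 = 847.4422; b·c/n = 887·501/5866 = 75.7564
OR_MH = (183.9506 + 847.4422) / (83.0343 + 75.7564) = 1031.3928 / 158.7907 = 6.49530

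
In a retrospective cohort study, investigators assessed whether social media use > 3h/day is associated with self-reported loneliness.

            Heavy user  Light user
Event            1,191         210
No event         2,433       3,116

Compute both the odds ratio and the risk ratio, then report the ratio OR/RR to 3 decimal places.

1.395

Reading the table with exposure as columns: a = 1191 (Heavy user, case), b = 2433 (Heavy user, non-case), c = 210 (Light user, case), d = 3116.
OR = (1191·3116)/(2433·210) = 3711156/510930 = 7.26353
Risk in exposed = 1191/3624 = 0.32864; risk in unexposed = 210/3326 = 0.06314; RR = 5.20507
OR/RR = 7.26353 / 5.20507 = 1.39547
The outcome is not rare, so the OR lies further from 1 than the RR.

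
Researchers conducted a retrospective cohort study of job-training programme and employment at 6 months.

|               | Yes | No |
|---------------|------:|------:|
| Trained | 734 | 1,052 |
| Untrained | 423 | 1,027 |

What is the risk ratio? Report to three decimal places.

1.409

Cells: a = 734, b = 1052, c = 423, d = 1027.
Risk in exposed = 734/1786 = 0.41097; risk in unexposed = 423/1450 = 0.29172.
RR = 0.41097 / 0.29172 = 1.40878
The risk among the exposed is 1.41 times that among the unexposed.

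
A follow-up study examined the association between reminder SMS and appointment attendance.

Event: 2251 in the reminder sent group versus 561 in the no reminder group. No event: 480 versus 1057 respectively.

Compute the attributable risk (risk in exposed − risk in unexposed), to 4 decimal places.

0.4775

From the description: a = 2251, b = 480, c = 561, d = 1057.
Risk in exposed = 2251/2731 = 0.824240; risk in unexposed = 561/1618 = 0.346724.
Risk difference = 0.824240 − 0.346724 = 0.477516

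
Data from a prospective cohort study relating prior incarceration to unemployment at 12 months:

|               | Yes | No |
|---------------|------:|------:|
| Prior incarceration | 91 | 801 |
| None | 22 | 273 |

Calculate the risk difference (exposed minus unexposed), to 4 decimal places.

0.0274

Cells: a = 91, b = 801, c = 22, d = 273.
Risk in exposed = 91/892 = 0.102018; risk in unexposed = 22/295 = 0.074576.
Risk difference = 0.102018 − 0.074576 = 0.027442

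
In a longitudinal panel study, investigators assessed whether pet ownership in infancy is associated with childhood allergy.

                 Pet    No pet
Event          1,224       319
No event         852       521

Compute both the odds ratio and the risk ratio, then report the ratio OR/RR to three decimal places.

1.511

Reading the table with exposure as columns: a = 1224 (Pet, case), b = 852 (Pet, non-case), c = 319 (No pet, case), d = 521.
OR = (1224·521)/(852·319) = 637704/271788 = 2.34633
Risk in exposed = 1224/2076 = 0.58960; risk in unexposed = 319/840 = 0.37976; RR = 1.55254
OR/RR = 2.34633 / 1.55254 = 1.51128
The outcome is not rare, so the OR lies further from 1 than the RR.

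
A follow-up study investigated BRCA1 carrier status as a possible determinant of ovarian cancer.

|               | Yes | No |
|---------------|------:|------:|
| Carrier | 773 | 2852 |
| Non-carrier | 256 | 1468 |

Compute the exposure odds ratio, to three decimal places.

Cells: a = 773, b = 2852, c = 256, d = 1468.
OR = (a·d)/(b·c) = (773 × 1468) / (2852 × 256) = 1134764 / 730112 = 1.55423
The odds of ovarian cancer are about 1.55 times as high in the carrier group.

1.554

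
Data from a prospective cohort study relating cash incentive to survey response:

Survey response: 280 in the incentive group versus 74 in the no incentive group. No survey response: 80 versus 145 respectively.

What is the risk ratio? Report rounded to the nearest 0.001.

2.302

From the description: a = 280, b = 80, c = 74, d = 145.
Risk in exposed = 280/360 = 0.77778; risk in unexposed = 74/219 = 0.33790.
RR = 0.77778 / 0.33790 = 2.30180
The risk among the exposed is 2.30 times that among the unexposed.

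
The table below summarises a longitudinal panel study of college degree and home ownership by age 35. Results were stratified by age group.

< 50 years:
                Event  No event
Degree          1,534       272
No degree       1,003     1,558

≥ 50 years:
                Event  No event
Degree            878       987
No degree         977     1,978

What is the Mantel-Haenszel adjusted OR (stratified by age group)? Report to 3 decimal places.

3.457

OR_MH = Σ(aᵢdᵢ/nᵢ) / Σ(bᵢcᵢ/nᵢ), where nᵢ is the stratum total.
Stratum 1 (< 50 years): n = 4367; a·d/n = 1534·1558/4367 = 547.2801; b·c/n = 272·1003/4367 = 62.4722
Stratum 2 (≥ 50 years): n = 4820; a·d/n = 878·1978/4820 = 360.3079; b·c/n = 987·977/4820 = 200.0620
OR_MH = (547.2801 + 360.3079) / (62.4722 + 200.0620) = 907.5879 / 262.5342 = 3.45703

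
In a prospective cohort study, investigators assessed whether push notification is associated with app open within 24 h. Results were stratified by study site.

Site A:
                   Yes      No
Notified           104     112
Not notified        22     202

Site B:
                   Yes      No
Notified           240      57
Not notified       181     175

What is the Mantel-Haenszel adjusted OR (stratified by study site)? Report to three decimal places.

5.237

OR_MH = Σ(aᵢdᵢ/nᵢ) / Σ(bᵢcᵢ/nᵢ), where nᵢ is the stratum total.
Stratum 1 (Site A): n = 440; a·d/n = 104·202/440 = 47.7455; b·c/n = 112·22/440 = 5.6000
Stratum 2 (Site B): n = 653; a·d/n = 240·175/653 = 64.3185; b·c/n = 57·181/653 = 15.7994
OR_MH = (47.7455 + 64.3185) / (5.6000 + 15.7994) = 112.0640 / 21.3994 = 5.23678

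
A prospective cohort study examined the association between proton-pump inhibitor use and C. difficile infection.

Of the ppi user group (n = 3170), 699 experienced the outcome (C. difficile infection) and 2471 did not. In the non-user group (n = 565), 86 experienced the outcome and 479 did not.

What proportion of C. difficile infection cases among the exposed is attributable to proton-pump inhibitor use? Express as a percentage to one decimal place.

From the description: a = 699, b = 2471, c = 86, d = 479.
Risk in exposed = 699/3170 = 0.22050; risk in unexposed = 86/565 = 0.15221.
RR = 0.22050/0.15221 = 1.44866
AR% = (RR − 1)/RR × 100 = (1.44866 − 1)/1.44866 × 100 = 30.9709%

31.0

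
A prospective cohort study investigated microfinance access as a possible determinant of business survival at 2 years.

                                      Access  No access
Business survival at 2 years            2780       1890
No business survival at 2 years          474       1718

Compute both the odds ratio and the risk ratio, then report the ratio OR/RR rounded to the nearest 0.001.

Reading the table with exposure as columns: a = 2780 (Access, case), b = 474 (Access, non-case), c = 1890 (No access, case), d = 1718.
OR = (2780·1718)/(474·1890) = 4776040/895860 = 5.33123
Risk in exposed = 2780/3254 = 0.85433; risk in unexposed = 1890/3608 = 0.52384; RR = 1.63092
OR/RR = 5.33123 / 1.63092 = 3.26886
The outcome is not rare, so the OR lies further from 1 than the RR.

3.269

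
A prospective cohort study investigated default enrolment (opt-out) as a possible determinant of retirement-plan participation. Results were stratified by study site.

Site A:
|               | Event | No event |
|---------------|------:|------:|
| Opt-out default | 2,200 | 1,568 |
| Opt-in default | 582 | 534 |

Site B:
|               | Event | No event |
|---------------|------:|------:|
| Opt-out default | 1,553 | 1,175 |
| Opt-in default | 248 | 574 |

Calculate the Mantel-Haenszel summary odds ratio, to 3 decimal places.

OR_MH = Σ(aᵢdᵢ/nᵢ) / Σ(bᵢcᵢ/nᵢ), where nᵢ is the stratum total.
Stratum 1 (Site A): n = 4884; a·d/n = 2200·534/4884 = 240.5405; b·c/n = 1568·582/4884 = 186.8501
Stratum 2 (Site B): n = 3550; a·d/n = 1553·574/3550 = 251.1048; b·c/n = 1175·248/3550 = 82.0845
OR_MH = (240.5405 + 251.1048) / (186.8501 + 82.0845) = 491.6453 / 268.9346 = 1.82812

1.828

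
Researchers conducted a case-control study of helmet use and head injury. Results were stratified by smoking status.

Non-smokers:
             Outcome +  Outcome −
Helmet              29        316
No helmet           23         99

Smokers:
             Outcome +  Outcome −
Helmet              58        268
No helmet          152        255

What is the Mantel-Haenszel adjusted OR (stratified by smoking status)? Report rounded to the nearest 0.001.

0.370

OR_MH = Σ(aᵢdᵢ/nᵢ) / Σ(bᵢcᵢ/nᵢ), where nᵢ is the stratum total.
Stratum 1 (Non-smokers): n = 467; a·d/n = 29·99/467 = 6.1478; b·c/n = 316·23/467 = 15.5632
Stratum 2 (Smokers): n = 733; a·d/n = 58·255/733 = 20.1774; b·c/n = 268·152/733 = 55.5744
OR_MH = (6.1478 + 20.1774) / (15.5632 + 55.5744) = 26.3251 / 71.1375 = 0.37006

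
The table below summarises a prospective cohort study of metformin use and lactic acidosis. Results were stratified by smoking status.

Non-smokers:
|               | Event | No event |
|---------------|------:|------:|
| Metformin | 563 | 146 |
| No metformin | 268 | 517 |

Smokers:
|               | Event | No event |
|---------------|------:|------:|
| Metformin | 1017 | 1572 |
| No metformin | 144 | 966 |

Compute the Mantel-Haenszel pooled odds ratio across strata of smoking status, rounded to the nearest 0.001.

OR_MH = Σ(aᵢdᵢ/nᵢ) / Σ(bᵢcᵢ/nᵢ), where nᵢ is the stratum total.
Stratum 1 (Non-smokers): n = 1494; a·d/n = 563·517/1494 = 194.8266; b·c/n = 146·268/1494 = 26.1901
Stratum 2 (Smokers): n = 3699; a·d/n = 1017·966/3699 = 265.5912; b·c/n = 1572·144/3699 = 61.1971
OR_MH = (194.8266 + 265.5912) / (26.1901 + 61.1971) = 460.4179 / 87.3872 = 5.26871

5.269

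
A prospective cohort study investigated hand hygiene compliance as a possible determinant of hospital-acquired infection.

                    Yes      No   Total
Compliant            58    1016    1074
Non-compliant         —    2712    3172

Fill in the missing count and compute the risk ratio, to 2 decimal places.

0.37

The missing cell is in the unexposed row: 3172 − 2712 = 460.
So a = 58, b = 1016, c = 460, d = 2712.
RR = [a/(a+b)] / [c/(c+d)] = (58/1074) / (460/3172) = 0.05400/0.14502 = 0.37239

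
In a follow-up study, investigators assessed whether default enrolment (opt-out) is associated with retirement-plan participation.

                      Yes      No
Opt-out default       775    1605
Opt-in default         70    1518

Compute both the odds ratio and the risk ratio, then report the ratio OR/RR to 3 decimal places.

Cells: a = 775, b = 1605, c = 70, d = 1518.
OR = (775·1518)/(1605·70) = 1176450/112350 = 10.47130
Risk in exposed = 775/2380 = 0.32563; risk in unexposed = 70/1588 = 0.04408; RR = 7.38715
OR/RR = 10.47130 / 7.38715 = 1.41750
The outcome is not rare, so the OR lies further from 1 than the RR.

1.418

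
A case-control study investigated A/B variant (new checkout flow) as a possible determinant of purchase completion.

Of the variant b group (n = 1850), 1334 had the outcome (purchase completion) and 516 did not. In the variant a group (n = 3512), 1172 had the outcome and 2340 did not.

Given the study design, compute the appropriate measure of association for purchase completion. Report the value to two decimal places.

From the description: a = 1334, b = 516, c = 1172, d = 2340.
This is a case-control study: participants were sampled on outcome status, so risks in the source population cannot be estimated directly — relative risk is not valid here. The odds ratio is the appropriate measure.
OR = (a·d)/(b·c) = (1334 × 2340) / (516 × 1172) = 3121560 / 604752 = 5.16172

5.16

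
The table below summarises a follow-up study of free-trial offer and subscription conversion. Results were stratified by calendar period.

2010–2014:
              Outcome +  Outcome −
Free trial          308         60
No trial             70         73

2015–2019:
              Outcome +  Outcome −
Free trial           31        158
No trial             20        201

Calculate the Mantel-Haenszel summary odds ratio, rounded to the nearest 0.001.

3.717

OR_MH = Σ(aᵢdᵢ/nᵢ) / Σ(bᵢcᵢ/nᵢ), where nᵢ is the stratum total.
Stratum 1 (2010–2014): n = 511; a·d/n = 308·73/511 = 44.0000; b·c/n = 60·70/511 = 8.2192
Stratum 2 (2015–2019): n = 410; a·d/n = 31·201/410 = 15.1976; b·c/n = 158·20/410 = 7.7073
OR_MH = (44.0000 + 15.1976) / (8.2192 + 7.7073) = 59.1976 / 15.9265 = 3.71692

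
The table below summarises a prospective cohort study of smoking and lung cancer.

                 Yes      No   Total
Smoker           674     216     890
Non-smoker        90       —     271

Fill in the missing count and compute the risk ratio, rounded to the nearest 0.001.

The missing cell is in the unexposed row: 271 − 90 = 181.
So a = 674, b = 216, c = 90, d = 181.
RR = [a/(a+b)] / [c/(c+d)] = (674/890) / (90/271) = 0.75730/0.33210 = 2.28032

2.280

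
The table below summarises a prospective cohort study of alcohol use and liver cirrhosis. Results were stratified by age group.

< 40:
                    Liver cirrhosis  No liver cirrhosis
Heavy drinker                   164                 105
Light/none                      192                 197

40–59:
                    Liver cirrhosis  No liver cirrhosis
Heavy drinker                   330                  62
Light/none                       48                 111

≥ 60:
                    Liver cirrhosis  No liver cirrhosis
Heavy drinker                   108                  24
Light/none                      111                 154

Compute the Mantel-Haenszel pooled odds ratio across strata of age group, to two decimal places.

3.68

OR_MH = Σ(aᵢdᵢ/nᵢ) / Σ(bᵢcᵢ/nᵢ), where nᵢ is the stratum total.
Stratum 1 (< 40): n = 658; a·d/n = 164·197/658 = 49.1003; b·c/n = 105·192/658 = 30.6383
Stratum 2 (40–59): n = 551; a·d/n = 330·111/551 = 66.4791; b·c/n = 62·48/551 = 5.4011
Stratum 3 (≥ 60): n = 397; a·d/n = 108·154/397 = 41.8942; b·c/n = 24·111/397 = 6.7103
OR_MH = (49.1003 + 66.4791 + 41.8942) / (30.6383 + 5.4011 + 6.7103) = 157.4736 / 42.7497 = 3.68362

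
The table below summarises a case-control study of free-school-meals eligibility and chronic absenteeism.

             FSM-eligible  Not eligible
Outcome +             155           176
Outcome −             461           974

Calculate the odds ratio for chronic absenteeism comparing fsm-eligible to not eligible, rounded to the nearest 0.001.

Reading the table with exposure as columns: a = 155 (FSM-eligible, case), b = 461 (FSM-eligible, non-case), c = 176 (Not eligible, case), d = 974.
OR = (a·d)/(b·c) = (155 × 974) / (461 × 176) = 150970 / 81136 = 1.86070
The odds of chronic absenteeism are about 1.86 times as high in the fsm-eligible group.

1.861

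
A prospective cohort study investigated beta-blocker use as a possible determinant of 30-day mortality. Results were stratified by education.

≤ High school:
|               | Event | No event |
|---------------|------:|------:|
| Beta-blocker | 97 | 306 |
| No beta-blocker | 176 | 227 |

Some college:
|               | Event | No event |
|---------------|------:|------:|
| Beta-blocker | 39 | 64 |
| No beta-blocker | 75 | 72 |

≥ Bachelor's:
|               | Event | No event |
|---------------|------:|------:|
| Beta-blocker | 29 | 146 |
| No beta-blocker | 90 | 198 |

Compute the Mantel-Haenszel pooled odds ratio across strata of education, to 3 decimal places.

0.445

OR_MH = Σ(aᵢdᵢ/nᵢ) / Σ(bᵢcᵢ/nᵢ), where nᵢ is the stratum total.
Stratum 1 (≤ High school): n = 806; a·d/n = 97·227/806 = 27.3189; b·c/n = 306·176/806 = 66.8189
Stratum 2 (Some college): n = 250; a·d/n = 39·72/250 = 11.2320; b·c/n = 64·75/250 = 19.2000
Stratum 3 (≥ Bachelor's): n = 463; a·d/n = 29·198/463 = 12.4017; b·c/n = 146·90/463 = 28.3801
OR_MH = (27.3189 + 11.2320 + 12.4017) / (66.8189 + 19.2000 + 28.3801) = 50.9526 / 114.3990 = 0.44539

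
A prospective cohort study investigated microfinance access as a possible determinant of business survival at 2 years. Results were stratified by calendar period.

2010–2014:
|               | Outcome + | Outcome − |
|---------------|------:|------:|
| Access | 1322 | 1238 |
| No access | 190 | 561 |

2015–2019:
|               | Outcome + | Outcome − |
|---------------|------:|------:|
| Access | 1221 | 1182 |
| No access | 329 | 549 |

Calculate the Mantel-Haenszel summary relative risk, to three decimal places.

1.616

RR_MH = Σ(aᵢ·n₀ᵢ/nᵢ) / Σ(cᵢ·n₁ᵢ/nᵢ), with n₁ᵢ = aᵢ+bᵢ (exposed), n₀ᵢ = cᵢ+dᵢ (unexposed), nᵢ = n₁ᵢ+n₀ᵢ.
Stratum 1 (2010–2014): n₁ = 2560, n₀ = 751, n = 3311; a·n₀/n = 1322·751/3311 = 299.8556; c·n₁/n = 190·2560/3311 = 146.9043
Stratum 2 (2015–2019): n₁ = 2403, n₀ = 878, n = 3281; a·n₀/n = 1221·878/3281 = 326.7412; c·n₁/n = 329·2403/3281 = 240.9592
RR_MH = (299.8556 + 326.7412) / (146.9043 + 240.9592) = 626.5969 / 387.8634 = 1.61551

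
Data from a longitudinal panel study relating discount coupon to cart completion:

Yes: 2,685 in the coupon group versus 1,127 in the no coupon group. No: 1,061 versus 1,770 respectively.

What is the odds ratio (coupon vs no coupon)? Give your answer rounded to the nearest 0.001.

From the description: a = 2685, b = 1061, c = 1127, d = 1770.
OR = (a·d)/(b·c) = (2685 × 1770) / (1061 × 1127) = 4752450 / 1195747 = 3.97446
The odds of cart completion are about 3.97 times as high in the coupon group.

3.974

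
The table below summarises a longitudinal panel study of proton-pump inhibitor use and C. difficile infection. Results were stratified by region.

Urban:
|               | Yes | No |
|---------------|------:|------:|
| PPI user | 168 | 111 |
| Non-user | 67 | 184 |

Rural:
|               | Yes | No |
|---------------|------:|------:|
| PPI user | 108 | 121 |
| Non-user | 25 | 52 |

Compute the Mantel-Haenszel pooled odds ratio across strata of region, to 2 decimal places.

OR_MH = Σ(aᵢdᵢ/nᵢ) / Σ(bᵢcᵢ/nᵢ), where nᵢ is the stratum total.
Stratum 1 (Urban): n = 530; a·d/n = 168·184/530 = 58.3245; b·c/n = 111·67/530 = 14.0321
Stratum 2 (Rural): n = 306; a·d/n = 108·52/306 = 18.3529; b·c/n = 121·25/306 = 9.8856
OR_MH = (58.3245 + 18.3529) / (14.0321 + 9.8856) = 76.6775 / 23.9177 = 3.20589

3.21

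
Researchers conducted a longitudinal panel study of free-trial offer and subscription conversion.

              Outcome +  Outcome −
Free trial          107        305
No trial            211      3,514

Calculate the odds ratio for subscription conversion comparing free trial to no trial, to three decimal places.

Cells: a = 107, b = 305, c = 211, d = 3514.
OR = (a·d)/(b·c) = (107 × 3514) / (305 × 211) = 375998 / 64355 = 5.84256
The odds of subscription conversion are about 5.84 times as high in the free trial group.

5.843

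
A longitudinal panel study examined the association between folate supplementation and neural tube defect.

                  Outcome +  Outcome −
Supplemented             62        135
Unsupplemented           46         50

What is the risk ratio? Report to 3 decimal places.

Cells: a = 62, b = 135, c = 46, d = 50.
Risk in exposed = 62/197 = 0.31472; risk in unexposed = 46/96 = 0.47917.
RR = 0.31472 / 0.47917 = 0.65681
The risk is 34% lower among the exposed than among the unexposed.

0.657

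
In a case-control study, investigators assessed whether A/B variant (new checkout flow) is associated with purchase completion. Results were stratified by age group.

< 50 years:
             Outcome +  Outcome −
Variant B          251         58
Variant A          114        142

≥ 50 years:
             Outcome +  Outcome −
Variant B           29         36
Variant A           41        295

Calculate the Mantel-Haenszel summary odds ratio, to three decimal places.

5.488

OR_MH = Σ(aᵢdᵢ/nᵢ) / Σ(bᵢcᵢ/nᵢ), where nᵢ is the stratum total.
Stratum 1 (< 50 years): n = 565; a·d/n = 251·142/565 = 63.0832; b·c/n = 58·114/565 = 11.7027
Stratum 2 (≥ 50 years): n = 401; a·d/n = 29·295/401 = 21.3342; b·c/n = 36·41/401 = 3.6808
OR_MH = (63.0832 + 21.3342) / (11.7027 + 3.6808) = 84.4174 / 15.3835 = 5.48754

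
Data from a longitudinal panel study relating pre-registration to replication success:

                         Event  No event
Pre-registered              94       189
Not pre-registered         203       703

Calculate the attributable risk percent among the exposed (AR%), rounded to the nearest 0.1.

Cells: a = 94, b = 189, c = 203, d = 703.
Risk in exposed = 94/283 = 0.33216; risk in unexposed = 203/906 = 0.22406.
RR = 0.33216/0.22406 = 1.48243
AR% = (RR − 1)/RR × 100 = (1.48243 − 1)/1.48243 × 100 = 32.5431%

32.5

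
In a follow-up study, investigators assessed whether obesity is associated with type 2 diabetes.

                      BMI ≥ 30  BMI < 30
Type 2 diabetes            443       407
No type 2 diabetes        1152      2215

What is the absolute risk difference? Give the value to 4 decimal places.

0.1225

Reading the table with exposure as columns: a = 443 (BMI ≥ 30, case), b = 1152 (BMI ≥ 30, non-case), c = 407 (BMI < 30, case), d = 2215.
Risk in exposed = 443/1595 = 0.277743; risk in unexposed = 407/2622 = 0.155225.
Risk difference = 0.277743 − 0.155225 = 0.122518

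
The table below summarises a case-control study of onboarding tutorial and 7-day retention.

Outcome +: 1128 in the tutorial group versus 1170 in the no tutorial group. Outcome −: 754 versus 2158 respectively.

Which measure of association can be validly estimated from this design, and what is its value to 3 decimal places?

From the description: a = 1128, b = 754, c = 1170, d = 2158.
This is a case-control study: participants were sampled on outcome status, so risks in the source population cannot be estimated directly — relative risk is not valid here. The odds ratio is the appropriate measure.
OR = (a·d)/(b·c) = (1128 × 2158) / (754 × 1170) = 2434224 / 882180 = 2.75933

2.759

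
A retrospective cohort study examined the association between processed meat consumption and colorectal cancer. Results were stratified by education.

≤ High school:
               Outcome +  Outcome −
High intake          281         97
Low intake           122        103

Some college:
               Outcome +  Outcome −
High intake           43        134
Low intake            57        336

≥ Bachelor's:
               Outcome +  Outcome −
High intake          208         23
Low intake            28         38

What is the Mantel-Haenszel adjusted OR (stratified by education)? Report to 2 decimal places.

2.84

OR_MH = Σ(aᵢdᵢ/nᵢ) / Σ(bᵢcᵢ/nᵢ), where nᵢ is the stratum total.
Stratum 1 (≤ High school): n = 603; a·d/n = 281·103/603 = 47.9983; b·c/n = 97·122/603 = 19.6252
Stratum 2 (Some college): n = 570; a·d/n = 43·336/570 = 25.3474; b·c/n = 134·57/570 = 13.4000
Stratum 3 (≥ Bachelor's): n = 297; a·d/n = 208·38/297 = 26.6128; b·c/n = 23·28/297 = 2.1684
OR_MH = (47.9983 + 25.3474 + 26.6128) / (19.6252 + 13.4000 + 2.1684) = 99.9585 / 35.1936 = 2.84025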